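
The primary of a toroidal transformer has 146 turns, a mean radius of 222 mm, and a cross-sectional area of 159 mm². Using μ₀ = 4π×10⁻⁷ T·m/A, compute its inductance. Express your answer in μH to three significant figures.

L ≈ 3.05 μH

For a thin toroid, L = μ₀N²A/(2πR).
L = (4π×10⁻⁷)(146)²(1.590×10^-4) / (2π×0.222 m) = 3.053×10^-6 H.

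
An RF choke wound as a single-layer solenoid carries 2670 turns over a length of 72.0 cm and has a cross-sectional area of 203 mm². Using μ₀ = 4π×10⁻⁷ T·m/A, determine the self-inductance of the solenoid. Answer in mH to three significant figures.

A = 203 mm² = 2.030×10^-4 m².
For a long solenoid, L = μ₀N²A/ℓ.
L = (4π×10⁻⁷)(2670)²(2.030×10^-4)/(0.72 m) = 2.526×10^-3 H.

L ≈ 2.53 mH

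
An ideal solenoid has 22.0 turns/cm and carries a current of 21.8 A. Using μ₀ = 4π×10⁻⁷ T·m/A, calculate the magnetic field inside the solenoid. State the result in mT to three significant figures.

Inside a long solenoid, B = μ₀nI.
B = (4π×10⁻⁷)(2.200×10^3 m⁻¹)(21.8 A) = 6.027×10^-2 T.

B ≈ 60.3 mT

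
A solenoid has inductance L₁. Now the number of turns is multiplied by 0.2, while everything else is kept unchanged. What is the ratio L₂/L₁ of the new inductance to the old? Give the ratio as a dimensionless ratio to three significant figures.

L₂/L₁ = 0.0400

For a solenoid, L ∝ μᵣN²A/ℓ.
L₂/L₁ = (0.2)^2 = 0.0400.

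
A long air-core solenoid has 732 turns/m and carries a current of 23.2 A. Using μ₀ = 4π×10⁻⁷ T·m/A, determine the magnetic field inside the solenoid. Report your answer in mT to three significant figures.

B ≈ 21.3 mT

Inside a long solenoid, B = μ₀nI.
B = (4π×10⁻⁷)(732 m⁻¹)(23.2 A) = 2.134×10^-2 T.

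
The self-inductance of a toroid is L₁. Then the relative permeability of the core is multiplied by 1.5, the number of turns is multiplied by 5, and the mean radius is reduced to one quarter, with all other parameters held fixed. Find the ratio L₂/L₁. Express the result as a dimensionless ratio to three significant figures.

L₂/L₁ = 150

For a toroid, L ∝ μᵣN²A/R.
L₂/L₁ = (1.5) × (5)^2 × (0.25)^-1 = 150.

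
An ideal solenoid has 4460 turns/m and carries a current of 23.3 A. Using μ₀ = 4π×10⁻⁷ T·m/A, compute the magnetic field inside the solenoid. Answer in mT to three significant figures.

B ≈ 131 mT

Inside a long solenoid, B = μ₀nI.
B = (4π×10⁻⁷)(4.460×10^3 m⁻¹)(23.3 A) = 0.1306 T.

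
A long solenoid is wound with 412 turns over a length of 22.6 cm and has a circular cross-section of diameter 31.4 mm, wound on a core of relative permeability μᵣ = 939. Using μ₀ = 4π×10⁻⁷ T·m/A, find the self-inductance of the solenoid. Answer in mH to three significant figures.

A = π(d/2)² = π(1.570×10^-2 m)² = 7.744×10^-4 m².
For a long solenoid, L = μ₀μᵣN²A/ℓ.
L = (4π×10⁻⁷)(939)(412)²(7.744×10^-4)/(0.226 m) = 0.6863 H.

L ≈ 686 mH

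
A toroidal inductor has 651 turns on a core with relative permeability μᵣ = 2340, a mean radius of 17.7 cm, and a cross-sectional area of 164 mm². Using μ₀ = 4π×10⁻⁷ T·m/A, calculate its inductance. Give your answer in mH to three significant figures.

L ≈ 184 mH

For a thin toroid, L = μ₀μᵣN²A/(2πR).
L = (4π×10⁻⁷)(2340)(651)²(1.640×10^-4) / (2π×0.177 m) = 0.1838 H.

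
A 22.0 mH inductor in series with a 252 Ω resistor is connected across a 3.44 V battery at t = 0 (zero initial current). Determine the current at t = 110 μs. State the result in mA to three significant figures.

τ = L/R = 2.200×10^-2/252 = 8.730×10^-5 s; final current I_∞ = ε/R = 3.44/252 = 1.365×10^-2 A.
I(t) = I_∞(1 − e^(−t/τ)) with t/τ = 1.260.
I = (1.365×10^-2)(1 − e^(−1.260)) = 9.779×10^-3 A.

I ≈ 9.78 mA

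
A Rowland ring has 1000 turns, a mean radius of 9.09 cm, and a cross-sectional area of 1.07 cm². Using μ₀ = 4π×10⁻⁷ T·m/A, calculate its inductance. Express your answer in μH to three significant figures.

L ≈ 235 μH

For a thin toroid, L = μ₀N²A/(2πR).
L = (4π×10⁻⁷)(1000)²(1.070×10^-4) / (2π×9.090×10^-2 m) = 2.354×10^-4 H.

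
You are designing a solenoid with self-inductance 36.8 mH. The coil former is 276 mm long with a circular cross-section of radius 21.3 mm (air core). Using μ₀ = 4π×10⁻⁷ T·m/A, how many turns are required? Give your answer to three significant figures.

A = πr² = π(2.130×10^-2 m)² = 1.425×10^-3 m².
From L = μ₀N²A/ℓ, N = √(Lℓ / (μ₀A)).
N = √[(3.680×10^-2)(0.276) / ((4π×10⁻⁷)×1.425×10^-3)] = √(5.671×10^6) ≈ 2381.3.

N ≈ 2380 turns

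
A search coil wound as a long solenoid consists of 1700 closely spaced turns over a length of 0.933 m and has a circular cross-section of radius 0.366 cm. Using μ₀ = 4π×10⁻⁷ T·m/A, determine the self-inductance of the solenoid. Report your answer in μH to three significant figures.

L ≈ 164 μH

A = πr² = π(3.660×10^-3 m)² = 4.208×10^-5 m².
For a long solenoid, L = μ₀N²A/ℓ.
L = (4π×10⁻⁷)(1700)²(4.208×10^-5)/(0.933 m) = 1.638×10^-4 H.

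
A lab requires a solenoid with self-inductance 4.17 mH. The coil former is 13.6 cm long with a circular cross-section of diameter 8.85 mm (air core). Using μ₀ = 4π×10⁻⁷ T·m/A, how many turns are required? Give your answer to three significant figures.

N ≈ 2710 turns

A = π(d/2)² = π(4.425×10^-3 m)² = 6.151×10^-5 m².
From L = μ₀N²A/ℓ, N = √(Lℓ / (μ₀A)).
N = √[(4.170×10^-3)(0.136) / ((4π×10⁻⁷)×6.151×10^-5)] = √(7.336×10^6) ≈ 2708.6.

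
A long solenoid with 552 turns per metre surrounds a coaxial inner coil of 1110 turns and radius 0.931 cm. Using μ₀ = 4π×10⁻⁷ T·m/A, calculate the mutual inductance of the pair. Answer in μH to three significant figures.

The outer solenoid produces a uniform field B₁ = μ₀n₁I₁ across the inner coil,
so the flux linkage is N₂Φ = N₂B₁A₂ = μ₀n₁N₂A₂·I₁, giving M = μ₀n₁N₂A₂.
A₂ = πr² = π(9.310×10^-3 m)² = 2.723×10^-4 m².
M = (4π×10⁻⁷)(552)(1110)(2.723×10^-4) = 2.097×10^-4 H.

M ≈ 210 μH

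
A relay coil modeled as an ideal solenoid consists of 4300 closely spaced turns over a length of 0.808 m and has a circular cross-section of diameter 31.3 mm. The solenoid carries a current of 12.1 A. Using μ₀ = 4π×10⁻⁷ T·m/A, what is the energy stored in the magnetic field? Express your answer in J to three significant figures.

U ≈ 1.62 J

A = π(d/2)² = π(1.565×10^-2 m)² = 7.694×10^-4 m².
L = μ₀N²A/ℓ = (4π×10⁻⁷)(4300)²(7.694×10^-4)/(0.808) = 2.213×10^-2 H.
U = ½LI² = ½(2.213×10^-2)(12.1)² = 1.62 J.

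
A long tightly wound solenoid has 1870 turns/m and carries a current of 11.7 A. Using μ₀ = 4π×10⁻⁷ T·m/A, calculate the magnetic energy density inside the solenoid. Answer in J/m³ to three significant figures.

u ≈ 301 J/m³

B = μ₀nI = (4π×10⁻⁷)(1.870×10^3)(11.7) = 2.749×10^-2 T.
u = B²/(2μ₀) = (2.749×10^-2)²/(2×4π×10⁻⁷) = 300.8 J/m³.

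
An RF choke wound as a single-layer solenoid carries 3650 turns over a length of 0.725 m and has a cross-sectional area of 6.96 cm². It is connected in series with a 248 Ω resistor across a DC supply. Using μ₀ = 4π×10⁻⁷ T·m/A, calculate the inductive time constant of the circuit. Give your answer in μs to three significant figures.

τ ≈ 64.8 μs

A = 6.96 cm² = 6.960×10^-4 m².
L = μ₀N²A/ℓ = (4π×10⁻⁷)(3650)²(6.960×10^-4)/(0.725) = 1.607×10^-2 H.
τ = L/R = (1.607×10^-2)/(248) = 6.481×10^-5 s.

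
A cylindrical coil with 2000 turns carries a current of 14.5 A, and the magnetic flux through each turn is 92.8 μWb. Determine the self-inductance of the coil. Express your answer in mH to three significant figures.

Self-inductance is defined by L = NΦ_B/I (flux linkage over current).
L = (2000)(9.280×10^-5 Wb)/(14.5 A) = 1.280×10^-2 H.

L ≈ 12.8 mH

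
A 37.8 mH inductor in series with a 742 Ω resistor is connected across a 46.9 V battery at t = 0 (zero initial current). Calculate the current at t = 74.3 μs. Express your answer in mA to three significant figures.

I ≈ 48.5 mA

τ = L/R = 3.780×10^-2/742 = 5.094×10^-5 s; final current I_∞ = ε/R = 46.9/742 = 6.321×10^-2 A.
I(t) = I_∞(1 − e^(−t/τ)) with t/τ = 1.458.
I = (6.321×10^-2)(1 − e^(−1.458)) = 4.851×10^-2 A.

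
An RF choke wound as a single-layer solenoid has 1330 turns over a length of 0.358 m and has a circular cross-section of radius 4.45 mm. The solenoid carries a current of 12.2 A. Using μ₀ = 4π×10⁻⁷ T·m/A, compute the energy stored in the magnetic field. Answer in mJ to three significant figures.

A = πr² = π(4.450×10^-3 m)² = 6.221×10^-5 m².
L = μ₀N²A/ℓ = (4π×10⁻⁷)(1330)²(6.221×10^-5)/(0.358) = 3.863×10^-4 H.
U = ½LI² = ½(3.863×10^-4)(12.2)² = 2.8747×10^-2 J.

U ≈ 28.7 mJ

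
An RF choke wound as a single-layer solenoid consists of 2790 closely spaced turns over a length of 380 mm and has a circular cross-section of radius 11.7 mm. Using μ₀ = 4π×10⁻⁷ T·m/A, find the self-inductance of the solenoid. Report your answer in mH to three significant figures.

L ≈ 11.1 mH

A = πr² = π(1.170×10^-2 m)² = 4.301×10^-4 m².
For a long solenoid, L = μ₀N²A/ℓ.
L = (4π×10⁻⁷)(2790)²(4.301×10^-4)/(0.38 m) = 1.107×10^-2 H.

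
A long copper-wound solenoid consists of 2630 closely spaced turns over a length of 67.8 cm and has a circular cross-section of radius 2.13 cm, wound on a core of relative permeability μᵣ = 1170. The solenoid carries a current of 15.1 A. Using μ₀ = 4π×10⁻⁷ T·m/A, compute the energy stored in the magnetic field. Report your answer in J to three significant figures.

U ≈ 2440 J

A = πr² = π(2.130×10^-2 m)² = 1.425×10^-3 m².
L = μ₀μᵣN²A/ℓ = (4π×10⁻⁷)(1170)(2630)²(1.425×10^-3)/(0.678) = 21.38 H.
U = ½LI² = ½(21.38)(15.1)² = 2.437×10^3 J.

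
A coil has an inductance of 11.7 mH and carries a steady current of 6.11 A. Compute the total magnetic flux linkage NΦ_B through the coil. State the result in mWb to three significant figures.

From L = NΦ_B/I, the flux linkage is NΦ_B = LI.
NΦ_B = (1.170×10^-2 H)(6.11 A) = 7.149×10^-2 Wb.

NΦ_B ≈ 71.5 mWb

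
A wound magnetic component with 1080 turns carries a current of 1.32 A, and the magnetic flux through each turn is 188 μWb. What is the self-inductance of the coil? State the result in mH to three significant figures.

L ≈ 154 mH

Self-inductance is defined by L = NΦ_B/I (flux linkage over current).
L = (1080)(1.880×10^-4 Wb)/(1.32 A) = 0.1538 H.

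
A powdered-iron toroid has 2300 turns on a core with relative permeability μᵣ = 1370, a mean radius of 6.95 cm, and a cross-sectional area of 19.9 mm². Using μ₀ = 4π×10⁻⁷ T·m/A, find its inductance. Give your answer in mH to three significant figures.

For a thin toroid, L = μ₀μᵣN²A/(2πR).
L = (4π×10⁻⁷)(1370)(2300)²(1.990×10^-5) / (2π×6.950×10^-2 m) = 0.415 H.

L ≈ 415 mH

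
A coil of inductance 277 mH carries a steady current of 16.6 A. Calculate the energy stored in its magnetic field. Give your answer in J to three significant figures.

U ≈ 38.2 J

Stored magnetic energy: U = ½LI².
U = ½(0.277 H)(16.6 A)² = 38.17 J.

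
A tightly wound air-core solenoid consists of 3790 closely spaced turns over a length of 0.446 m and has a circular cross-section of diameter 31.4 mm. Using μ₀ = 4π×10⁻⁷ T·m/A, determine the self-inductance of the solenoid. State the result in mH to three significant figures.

L ≈ 31.3 mH

A = π(d/2)² = π(1.570×10^-2 m)² = 7.744×10^-4 m².
For a long solenoid, L = μ₀N²A/ℓ.
L = (4π×10⁻⁷)(3790)²(7.744×10^-4)/(0.446 m) = 3.134×10^-2 H.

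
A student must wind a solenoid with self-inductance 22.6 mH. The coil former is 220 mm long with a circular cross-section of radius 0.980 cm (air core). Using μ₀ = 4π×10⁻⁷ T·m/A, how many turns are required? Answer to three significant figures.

N ≈ 3620 turns

A = πr² = π(9.800×10^-3 m)² = 3.017×10^-4 m².
From L = μ₀N²A/ℓ, N = √(Lℓ / (μ₀A)).
N = √[(2.260×10^-2)(0.22) / ((4π×10⁻⁷)×3.017×10^-4)] = √(1.311×10^7) ≈ 3621.3.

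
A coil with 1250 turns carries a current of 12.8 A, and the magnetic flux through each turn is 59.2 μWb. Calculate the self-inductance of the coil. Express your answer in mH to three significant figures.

Self-inductance is defined by L = NΦ_B/I (flux linkage over current).
L = (1250)(5.920×10^-5 Wb)/(12.8 A) = 5.781×10^-3 H.

L ≈ 5.78 mH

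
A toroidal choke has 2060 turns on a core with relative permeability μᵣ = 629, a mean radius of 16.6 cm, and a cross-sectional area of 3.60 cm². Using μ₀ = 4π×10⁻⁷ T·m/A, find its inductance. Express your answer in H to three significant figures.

L ≈ 1.16 H

For a thin toroid, L = μ₀μᵣN²A/(2πR).
L = (4π×10⁻⁷)(629)(2060)²(3.600×10^-4) / (2π×0.166 m) = 1.158 H.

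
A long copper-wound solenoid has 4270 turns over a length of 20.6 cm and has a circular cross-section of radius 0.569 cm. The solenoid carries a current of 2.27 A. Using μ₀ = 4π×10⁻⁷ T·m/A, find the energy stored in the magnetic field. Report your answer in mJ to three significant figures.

A = πr² = π(5.690×10^-3 m)² = 1.017×10^-4 m².
L = μ₀N²A/ℓ = (4π×10⁻⁷)(4270)²(1.017×10^-4)/(0.206) = 1.131×10^-2 H.
U = ½LI² = ½(1.131×10^-2)(2.27)² = 2.9147×10^-2 J.

U ≈ 29.1 mJ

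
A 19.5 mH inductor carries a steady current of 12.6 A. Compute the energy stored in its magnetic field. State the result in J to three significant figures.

U ≈ 1.55 J

Stored magnetic energy: U = ½LI².
U = ½(1.950×10^-2 H)(12.6 A)² = 1.548 J.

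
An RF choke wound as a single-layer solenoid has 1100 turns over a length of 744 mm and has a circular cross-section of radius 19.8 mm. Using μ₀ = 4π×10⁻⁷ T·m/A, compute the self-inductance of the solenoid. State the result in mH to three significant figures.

L ≈ 2.52 mH

A = πr² = π(1.980×10^-2 m)² = 1.232×10^-3 m².
For a long solenoid, L = μ₀N²A/ℓ.
L = (4π×10⁻⁷)(1100)²(1.232×10^-3)/(0.744 m) = 2.517×10^-3 H.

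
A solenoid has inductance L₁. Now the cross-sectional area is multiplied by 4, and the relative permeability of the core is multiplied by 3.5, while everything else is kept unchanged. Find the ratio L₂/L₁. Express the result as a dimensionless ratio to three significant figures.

L₂/L₁ = 14.0

For a solenoid, L ∝ μᵣN²A/ℓ.
L₂/L₁ = (4) × (3.5) = 14.0.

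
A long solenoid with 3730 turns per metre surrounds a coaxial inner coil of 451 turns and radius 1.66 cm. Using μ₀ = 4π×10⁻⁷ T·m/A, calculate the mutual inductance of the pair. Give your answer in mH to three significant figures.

M ≈ 1.83 mH

The outer solenoid produces a uniform field B₁ = μ₀n₁I₁ across the inner coil,
so the flux linkage is N₂Φ = N₂B₁A₂ = μ₀n₁N₂A₂·I₁, giving M = μ₀n₁N₂A₂.
A₂ = πr² = π(1.660×10^-2 m)² = 8.657×10^-4 m².
M = (4π×10⁻⁷)(3730)(451)(8.657×10^-4) = 1.830×10^-3 H.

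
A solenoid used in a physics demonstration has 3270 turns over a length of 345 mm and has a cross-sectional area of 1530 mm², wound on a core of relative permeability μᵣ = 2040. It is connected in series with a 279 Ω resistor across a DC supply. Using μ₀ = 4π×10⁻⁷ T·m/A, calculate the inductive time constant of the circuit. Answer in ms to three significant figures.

τ ≈ 436 ms

A = 1530 mm² = 1.530×10^-3 m².
L = μ₀μᵣN²A/ℓ = (4π×10⁻⁷)(2040)(3270)²(1.530×10^-3)/(0.345) = 121.6 H.
τ = L/R = (121.6)/(279) = 0.4357 s.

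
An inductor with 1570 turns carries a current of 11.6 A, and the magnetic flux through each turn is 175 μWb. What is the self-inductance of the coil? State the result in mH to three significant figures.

L ≈ 23.7 mH

Self-inductance is defined by L = NΦ_B/I (flux linkage over current).
L = (1570)(1.750×10^-4 Wb)/(11.6 A) = 2.369×10^-2 H.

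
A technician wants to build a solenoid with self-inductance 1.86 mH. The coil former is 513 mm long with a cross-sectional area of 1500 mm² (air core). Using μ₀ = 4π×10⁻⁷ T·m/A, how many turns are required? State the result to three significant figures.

A = 1500 mm² = 1.500×10^-3 m².
From L = μ₀N²A/ℓ, N = √(Lℓ / (μ₀A)).
N = √[(1.860×10^-3)(0.513) / ((4π×10⁻⁷)×1.500×10^-3)] = √(5.062×10^5) ≈ 711.48.

N ≈ 711 turns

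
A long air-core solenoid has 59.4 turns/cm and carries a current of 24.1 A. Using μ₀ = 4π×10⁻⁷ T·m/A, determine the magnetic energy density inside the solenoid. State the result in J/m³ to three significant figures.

B = μ₀nI = (4π×10⁻⁷)(5.940×10^3)(24.1) = 0.1799 T.
u = B²/(2μ₀) = (0.1799)²/(2×4π×10⁻⁷) = 1.288×10^4 J/m³.

u ≈ 12900 J/m³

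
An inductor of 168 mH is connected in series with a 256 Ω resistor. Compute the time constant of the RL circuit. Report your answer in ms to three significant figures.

τ = L/R = (0.168 H)/(256 Ω) = 6.562×10^-4 s.

τ ≈ 0.656 ms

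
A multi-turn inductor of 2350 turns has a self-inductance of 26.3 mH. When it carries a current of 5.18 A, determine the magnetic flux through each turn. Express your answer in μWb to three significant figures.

Φ_B ≈ 58.0 μWb

From L = NΦ_B/I, the flux per turn is Φ_B = LI/N.
Φ_B = (2.630×10^-2 H)(5.18 A)/2350 = 5.797×10^-5 Wb.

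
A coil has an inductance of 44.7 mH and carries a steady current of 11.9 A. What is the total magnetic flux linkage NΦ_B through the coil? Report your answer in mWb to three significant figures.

From L = NΦ_B/I, the flux linkage is NΦ_B = LI.
NΦ_B = (4.470×10^-2 H)(11.9 A) = 0.5319 Wb.

NΦ_B ≈ 532 mWb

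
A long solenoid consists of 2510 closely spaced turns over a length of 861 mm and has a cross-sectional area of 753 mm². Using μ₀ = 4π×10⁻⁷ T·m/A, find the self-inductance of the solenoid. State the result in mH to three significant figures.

A = 753 mm² = 7.530×10^-4 m².
For a long solenoid, L = μ₀N²A/ℓ.
L = (4π×10⁻⁷)(2510)²(7.530×10^-4)/(0.861 m) = 6.924×10^-3 H.

L ≈ 6.92 mH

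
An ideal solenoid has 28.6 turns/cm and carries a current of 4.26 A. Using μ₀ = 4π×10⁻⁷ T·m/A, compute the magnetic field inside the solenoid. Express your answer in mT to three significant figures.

Inside a long solenoid, B = μ₀nI.
B = (4π×10⁻⁷)(2.860×10^3 m⁻¹)(4.26 A) = 1.531×10^-2 T.

B ≈ 15.3 mT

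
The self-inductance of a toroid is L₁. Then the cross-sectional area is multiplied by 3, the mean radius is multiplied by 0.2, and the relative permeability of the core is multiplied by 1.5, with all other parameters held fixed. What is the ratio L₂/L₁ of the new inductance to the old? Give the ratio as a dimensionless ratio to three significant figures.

For a toroid, L ∝ μᵣN²A/R.
L₂/L₁ = (3) × (0.2)^-1 × (1.5) = 22.5.

L₂/L₁ = 22.5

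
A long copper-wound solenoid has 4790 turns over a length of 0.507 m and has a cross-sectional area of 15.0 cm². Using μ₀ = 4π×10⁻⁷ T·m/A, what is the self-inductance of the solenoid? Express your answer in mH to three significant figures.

L ≈ 85.3 mH

A = 15.0 cm² = 1.500×10^-3 m².
For a long solenoid, L = μ₀N²A/ℓ.
L = (4π×10⁻⁷)(4790)²(1.500×10^-3)/(0.507 m) = 8.530×10^-2 H.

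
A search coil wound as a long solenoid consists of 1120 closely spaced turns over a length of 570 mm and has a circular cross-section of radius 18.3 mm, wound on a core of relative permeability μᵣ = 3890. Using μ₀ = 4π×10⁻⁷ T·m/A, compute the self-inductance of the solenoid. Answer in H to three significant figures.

A = πr² = π(1.830×10^-2 m)² = 1.052×10^-3 m².
For a long solenoid, L = μ₀μᵣN²A/ℓ.
L = (4π×10⁻⁷)(3890)(1120)²(1.052×10^-3)/(0.57 m) = 11.32 H.

L ≈ 11.3 H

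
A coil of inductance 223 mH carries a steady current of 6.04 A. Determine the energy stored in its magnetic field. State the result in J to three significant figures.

Stored magnetic energy: U = ½LI².
U = ½(0.223 H)(6.04 A)² = 4.068 J.

U ≈ 4.07 J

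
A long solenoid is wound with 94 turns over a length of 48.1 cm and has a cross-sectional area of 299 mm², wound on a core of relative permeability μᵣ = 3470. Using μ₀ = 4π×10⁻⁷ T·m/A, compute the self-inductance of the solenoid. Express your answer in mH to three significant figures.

A = 299 mm² = 2.990×10^-4 m².
For a long solenoid, L = μ₀μᵣN²A/ℓ.
L = (4π×10⁻⁷)(3470)(94)²(2.990×10^-4)/(0.481 m) = 2.395×10^-2 H.

L ≈ 24.0 mH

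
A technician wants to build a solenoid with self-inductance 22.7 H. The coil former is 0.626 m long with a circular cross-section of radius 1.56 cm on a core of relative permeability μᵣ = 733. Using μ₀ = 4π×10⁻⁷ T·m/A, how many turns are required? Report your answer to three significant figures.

A = πr² = π(1.560×10^-2 m)² = 7.645×10^-4 m².
From L = μ₀μᵣN²A/ℓ, N = √(Lℓ / (μ₀μᵣA)).
N = √[(22.7)(0.626) / ((4π×10⁻⁷)(733)×7.645×10^-4)] = √(2.018×10^7) ≈ 4492.0.

N ≈ 4490 turns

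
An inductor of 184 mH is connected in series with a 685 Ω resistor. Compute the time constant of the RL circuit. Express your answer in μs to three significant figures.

τ = L/R = (0.184 H)/(685 Ω) = 2.686×10^-4 s.

τ ≈ 269 μs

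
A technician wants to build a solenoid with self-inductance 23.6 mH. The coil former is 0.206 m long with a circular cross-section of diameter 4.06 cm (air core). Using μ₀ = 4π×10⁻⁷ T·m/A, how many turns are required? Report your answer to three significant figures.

N ≈ 1730 turns

A = π(d/2)² = π(2.030×10^-2 m)² = 1.2946×10^-3 m².
From L = μ₀N²A/ℓ, N = √(Lℓ / (μ₀A)).
N = √[(2.360×10^-2)(0.206) / ((4π×10⁻⁷)×1.2946×10^-3)] = √(2.988×10^6) ≈ 1728.7.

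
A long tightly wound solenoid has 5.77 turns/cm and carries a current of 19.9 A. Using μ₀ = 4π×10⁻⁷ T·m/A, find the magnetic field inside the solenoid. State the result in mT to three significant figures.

B ≈ 14.4 mT

Inside a long solenoid, B = μ₀nI.
B = (4π×10⁻⁷)(577 m⁻¹)(19.9 A) = 1.443×10^-2 T.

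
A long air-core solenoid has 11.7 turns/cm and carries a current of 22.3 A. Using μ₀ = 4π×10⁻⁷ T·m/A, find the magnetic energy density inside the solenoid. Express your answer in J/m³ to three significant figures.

B = μ₀nI = (4π×10⁻⁷)(1.170×10^3)(22.3) = 3.279×10^-2 T.
u = B²/(2μ₀) = (3.279×10^-2)²/(2×4π×10⁻⁷) = 427.7 J/m³.

u ≈ 428 J/m³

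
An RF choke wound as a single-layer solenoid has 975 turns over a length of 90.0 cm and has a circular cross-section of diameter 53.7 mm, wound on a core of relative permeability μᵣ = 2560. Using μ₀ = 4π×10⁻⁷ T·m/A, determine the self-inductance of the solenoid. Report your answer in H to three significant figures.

A = π(d/2)² = π(2.685×10^-2 m)² = 2.2648×10^-3 m².
For a long solenoid, L = μ₀μᵣN²A/ℓ.
L = (4π×10⁻⁷)(2560)(975)²(2.2648×10^-3)/(0.9 m) = 7.696 H.

L ≈ 7.70 H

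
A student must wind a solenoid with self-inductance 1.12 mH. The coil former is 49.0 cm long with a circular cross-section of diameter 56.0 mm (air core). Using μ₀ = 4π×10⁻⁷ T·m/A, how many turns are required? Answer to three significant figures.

A = π(d/2)² = π(2.800×10^-2 m)² = 2.463×10^-3 m².
From L = μ₀N²A/ℓ, N = √(Lℓ / (μ₀A)).
N = √[(1.120×10^-3)(0.49) / ((4π×10⁻⁷)×2.463×10^-3)] = √(1.773×10^5) ≈ 421.1.

N ≈ 421 turns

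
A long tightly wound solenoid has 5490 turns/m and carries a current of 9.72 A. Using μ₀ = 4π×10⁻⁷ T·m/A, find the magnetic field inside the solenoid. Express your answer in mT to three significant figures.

Inside a long solenoid, B = μ₀nI.
B = (4π×10⁻⁷)(5.490×10^3 m⁻¹)(9.72 A) = 6.706×10^-2 T.

B ≈ 67.1 mT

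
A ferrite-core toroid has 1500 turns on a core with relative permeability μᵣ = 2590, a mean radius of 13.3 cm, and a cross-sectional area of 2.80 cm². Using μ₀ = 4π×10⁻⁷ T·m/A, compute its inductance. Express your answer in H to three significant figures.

L ≈ 2.45 H

For a thin toroid, L = μ₀μᵣN²A/(2πR).
L = (4π×10⁻⁷)(2590)(1500)²(2.800×10^-4) / (2π×0.133 m) = 2.454 H.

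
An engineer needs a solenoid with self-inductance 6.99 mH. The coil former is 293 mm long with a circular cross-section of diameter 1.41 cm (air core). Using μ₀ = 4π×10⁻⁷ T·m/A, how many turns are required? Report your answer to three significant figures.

N ≈ 3230 turns

A = π(d/2)² = π(7.050×10^-3 m)² = 1.561×10^-4 m².
From L = μ₀N²A/ℓ, N = √(Lℓ / (μ₀A)).
N = √[(6.990×10^-3)(0.293) / ((4π×10⁻⁷)×1.561×10^-4)] = √(1.044×10^7) ≈ 3230.8.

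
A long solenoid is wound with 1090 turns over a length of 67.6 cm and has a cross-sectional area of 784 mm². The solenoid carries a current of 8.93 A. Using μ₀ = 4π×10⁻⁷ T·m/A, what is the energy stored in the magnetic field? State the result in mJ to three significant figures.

U ≈ 69.0 mJ

A = 784 mm² = 7.840×10^-4 m².
L = μ₀N²A/ℓ = (4π×10⁻⁷)(1090)²(7.840×10^-4)/(0.676) = 1.732×10^-3 H.
U = ½LI² = ½(1.732×10^-3)(8.93)² = 6.904×10^-2 J.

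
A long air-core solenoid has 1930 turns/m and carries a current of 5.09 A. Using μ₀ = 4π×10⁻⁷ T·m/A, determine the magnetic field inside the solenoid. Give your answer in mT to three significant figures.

Inside a long solenoid, B = μ₀nI.
B = (4π×10⁻⁷)(1.930×10^3 m⁻¹)(5.09 A) = 1.234×10^-2 T.

B ≈ 12.3 mT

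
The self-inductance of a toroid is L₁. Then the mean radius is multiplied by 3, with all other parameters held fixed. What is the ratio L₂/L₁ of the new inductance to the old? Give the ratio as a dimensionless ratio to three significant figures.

L₂/L₁ = 0.333

For a toroid, L ∝ μᵣN²A/R.
L₂/L₁ = (3)^-1 = 0.333.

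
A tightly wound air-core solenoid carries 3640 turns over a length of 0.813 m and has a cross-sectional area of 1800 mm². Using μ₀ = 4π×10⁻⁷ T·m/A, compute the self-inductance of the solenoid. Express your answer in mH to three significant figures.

L ≈ 36.9 mH

A = 1800 mm² = 1.800×10^-3 m².
For a long solenoid, L = μ₀N²A/ℓ.
L = (4π×10⁻⁷)(3640)²(1.800×10^-3)/(0.813 m) = 3.686×10^-2 H.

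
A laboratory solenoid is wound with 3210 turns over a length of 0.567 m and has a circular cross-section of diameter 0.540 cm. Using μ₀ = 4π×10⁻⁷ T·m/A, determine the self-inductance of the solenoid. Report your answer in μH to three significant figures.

A = π(d/2)² = π(2.700×10^-3 m)² = 2.290×10^-5 m².
For a long solenoid, L = μ₀N²A/ℓ.
L = (4π×10⁻⁷)(3210)²(2.290×10^-5)/(0.567 m) = 5.230×10^-4 H.

L ≈ 523 μH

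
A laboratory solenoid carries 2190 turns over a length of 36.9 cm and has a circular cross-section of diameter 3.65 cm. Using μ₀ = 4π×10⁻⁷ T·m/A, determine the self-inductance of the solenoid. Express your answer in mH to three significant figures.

L ≈ 17.1 mH

A = π(d/2)² = π(1.825×10^-2 m)² = 1.046×10^-3 m².
For a long solenoid, L = μ₀N²A/ℓ.
L = (4π×10⁻⁷)(2190)²(1.046×10^-3)/(0.369 m) = 1.709×10^-2 H.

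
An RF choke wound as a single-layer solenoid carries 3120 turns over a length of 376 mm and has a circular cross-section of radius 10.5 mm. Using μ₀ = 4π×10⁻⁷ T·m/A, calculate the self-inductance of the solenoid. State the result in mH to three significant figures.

A = πr² = π(1.050×10^-2 m)² = 3.464×10^-4 m².
For a long solenoid, L = μ₀N²A/ℓ.
L = (4π×10⁻⁷)(3120)²(3.464×10^-4)/(0.376 m) = 1.127×10^-2 H.

L ≈ 11.3 mH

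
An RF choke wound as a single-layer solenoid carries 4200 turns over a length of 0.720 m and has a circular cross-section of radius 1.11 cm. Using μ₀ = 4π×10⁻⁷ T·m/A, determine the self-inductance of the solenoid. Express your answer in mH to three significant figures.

L ≈ 11.9 mH

A = πr² = π(1.110×10^-2 m)² = 3.871×10^-4 m².
For a long solenoid, L = μ₀N²A/ℓ.
L = (4π×10⁻⁷)(4200)²(3.871×10^-4)/(0.72 m) = 1.192×10^-2 H.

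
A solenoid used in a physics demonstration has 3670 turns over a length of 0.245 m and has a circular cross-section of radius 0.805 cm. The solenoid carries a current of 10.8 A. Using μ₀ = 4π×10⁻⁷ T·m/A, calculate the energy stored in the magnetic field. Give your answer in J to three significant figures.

A = πr² = π(8.050×10^-3 m)² = 2.036×10^-4 m².
L = μ₀N²A/ℓ = (4π×10⁻⁷)(3670)²(2.036×10^-4)/(0.245) = 1.406×10^-2 H.
U = ½LI² = ½(1.406×10^-2)(10.8)² = 0.8202 J.

U ≈ 0.820 J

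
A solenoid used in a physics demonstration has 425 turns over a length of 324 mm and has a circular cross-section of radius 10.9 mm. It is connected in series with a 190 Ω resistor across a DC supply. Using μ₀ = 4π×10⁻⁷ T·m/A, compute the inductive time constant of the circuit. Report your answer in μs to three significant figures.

A = πr² = π(1.090×10^-2 m)² = 3.733×10^-4 m².
L = μ₀N²A/ℓ = (4π×10⁻⁷)(425)²(3.733×10^-4)/(0.324) = 2.6148×10^-4 H.
τ = L/R = (2.6148×10^-4)/(190) = 1.376×10^-6 s.

τ ≈ 1.38 μs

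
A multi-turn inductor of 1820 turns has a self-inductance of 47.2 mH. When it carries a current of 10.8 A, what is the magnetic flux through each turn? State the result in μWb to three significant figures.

From L = NΦ_B/I, the flux per turn is Φ_B = LI/N.
Φ_B = (4.720×10^-2 H)(10.8 A)/1820 = 2.801×10^-4 Wb.

Φ_B ≈ 280 μWb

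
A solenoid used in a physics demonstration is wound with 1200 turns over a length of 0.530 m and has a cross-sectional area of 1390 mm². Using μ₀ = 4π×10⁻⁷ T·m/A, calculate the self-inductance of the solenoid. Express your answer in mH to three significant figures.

L ≈ 4.75 mH

A = 1390 mm² = 1.390×10^-3 m².
For a long solenoid, L = μ₀N²A/ℓ.
L = (4π×10⁻⁷)(1200)²(1.390×10^-3)/(0.53 m) = 4.746×10^-3 H.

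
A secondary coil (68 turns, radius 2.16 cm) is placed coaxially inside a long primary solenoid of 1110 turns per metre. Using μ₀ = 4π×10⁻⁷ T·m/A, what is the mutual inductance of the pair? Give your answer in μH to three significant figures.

The outer solenoid produces a uniform field B₁ = μ₀n₁I₁ across the inner coil,
so the flux linkage is N₂Φ = N₂B₁A₂ = μ₀n₁N₂A₂·I₁, giving M = μ₀n₁N₂A₂.
A₂ = πr² = π(2.160×10^-2 m)² = 1.466×10^-3 m².
M = (4π×10⁻⁷)(1110)(68)(1.466×10^-3) = 1.390×10^-4 H.

M ≈ 139 μH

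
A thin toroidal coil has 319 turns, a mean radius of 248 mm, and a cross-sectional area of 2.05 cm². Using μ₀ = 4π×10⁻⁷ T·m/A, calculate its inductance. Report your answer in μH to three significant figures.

L ≈ 16.8 μH

For a thin toroid, L = μ₀N²A/(2πR).
L = (4π×10⁻⁷)(319)²(2.050×10^-4) / (2π×0.248 m) = 1.682×10^-5 H.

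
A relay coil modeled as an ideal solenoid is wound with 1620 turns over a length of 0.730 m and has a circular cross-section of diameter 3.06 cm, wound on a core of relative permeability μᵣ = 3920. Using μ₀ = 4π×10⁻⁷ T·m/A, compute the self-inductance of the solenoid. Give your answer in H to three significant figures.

A = π(d/2)² = π(1.530×10^-2 m)² = 7.354×10^-4 m².
For a long solenoid, L = μ₀μᵣN²A/ℓ.
L = (4π×10⁻⁷)(3920)(1620)²(7.354×10^-4)/(0.73 m) = 13.02 H.

L ≈ 13.0 H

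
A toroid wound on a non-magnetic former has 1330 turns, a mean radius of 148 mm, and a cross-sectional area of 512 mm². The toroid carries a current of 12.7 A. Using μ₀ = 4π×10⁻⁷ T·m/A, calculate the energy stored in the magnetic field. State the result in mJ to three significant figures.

L = μ₀N²A/(2πR) = (4π×10⁻⁷)(1330)²(5.120×10^-4)/(2π×0.148) = 1.224×10^-3 H.
U = ½LI² = ½(1.224×10^-3)(12.7)² = 9.870×10^-2 J.

U ≈ 98.7 mJ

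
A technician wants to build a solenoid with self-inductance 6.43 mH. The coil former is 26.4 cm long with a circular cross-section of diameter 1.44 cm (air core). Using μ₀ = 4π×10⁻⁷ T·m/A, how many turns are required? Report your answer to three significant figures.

A = π(d/2)² = π(7.200×10^-3 m)² = 1.629×10^-4 m².
From L = μ₀N²A/ℓ, N = √(Lℓ / (μ₀A)).
N = √[(6.430×10^-3)(0.264) / ((4π×10⁻⁷)×1.629×10^-4)] = √(8.294×10^6) ≈ 2880.0.

N ≈ 2880 turns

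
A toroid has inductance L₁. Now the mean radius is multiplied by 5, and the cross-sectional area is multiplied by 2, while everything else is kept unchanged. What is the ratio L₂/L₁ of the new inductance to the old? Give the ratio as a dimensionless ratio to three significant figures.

L₂/L₁ = 0.400

For a toroid, L ∝ μᵣN²A/R.
L₂/L₁ = (5)^-1 × (2) = 0.400.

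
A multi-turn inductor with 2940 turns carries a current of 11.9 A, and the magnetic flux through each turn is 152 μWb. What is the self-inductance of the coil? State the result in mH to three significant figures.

L ≈ 37.6 mH

Self-inductance is defined by L = NΦ_B/I (flux linkage over current).
L = (2940)(1.520×10^-4 Wb)/(11.9 A) = 3.755×10^-2 H.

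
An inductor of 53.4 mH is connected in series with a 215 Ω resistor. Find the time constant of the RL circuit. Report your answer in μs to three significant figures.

τ = L/R = (5.340×10^-2 H)/(215 Ω) = 2.484×10^-4 s.

τ ≈ 248 μs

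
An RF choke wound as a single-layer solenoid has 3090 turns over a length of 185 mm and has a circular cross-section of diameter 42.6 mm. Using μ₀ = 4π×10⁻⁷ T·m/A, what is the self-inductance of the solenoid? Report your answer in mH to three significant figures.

A = π(d/2)² = π(2.130×10^-2 m)² = 1.425×10^-3 m².
For a long solenoid, L = μ₀N²A/ℓ.
L = (4π×10⁻⁷)(3090)²(1.425×10^-3)/(0.185 m) = 9.244×10^-2 H.

L ≈ 92.4 mH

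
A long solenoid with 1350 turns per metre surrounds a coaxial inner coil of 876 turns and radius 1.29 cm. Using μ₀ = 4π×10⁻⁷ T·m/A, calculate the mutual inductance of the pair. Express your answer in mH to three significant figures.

M ≈ 0.777 mH

The outer solenoid produces a uniform field B₁ = μ₀n₁I₁ across the inner coil,
so the flux linkage is N₂Φ = N₂B₁A₂ = μ₀n₁N₂A₂·I₁, giving M = μ₀n₁N₂A₂.
A₂ = πr² = π(1.290×10^-2 m)² = 5.228×10^-4 m².
M = (4π×10⁻⁷)(1350)(876)(5.228×10^-4) = 7.769×10^-4 H.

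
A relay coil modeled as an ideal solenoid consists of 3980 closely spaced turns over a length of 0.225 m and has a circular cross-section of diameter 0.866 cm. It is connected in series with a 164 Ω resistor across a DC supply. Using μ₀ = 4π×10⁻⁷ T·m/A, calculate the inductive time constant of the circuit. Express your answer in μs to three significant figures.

A = π(d/2)² = π(4.330×10^-3 m)² = 5.890×10^-5 m².
L = μ₀N²A/ℓ = (4π×10⁻⁷)(3980)²(5.890×10^-5)/(0.225) = 5.211×10^-3 H.
τ = L/R = (5.211×10^-3)/(164) = 3.177×10^-5 s.

τ ≈ 31.8 μs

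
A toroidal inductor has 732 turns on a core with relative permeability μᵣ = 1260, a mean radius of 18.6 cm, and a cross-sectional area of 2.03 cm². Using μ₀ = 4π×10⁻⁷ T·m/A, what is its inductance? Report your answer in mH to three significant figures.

For a thin toroid, L = μ₀μᵣN²A/(2πR).
L = (4π×10⁻⁷)(1260)(732)²(2.030×10^-4) / (2π×0.186 m) = 0.1474 H.

L ≈ 147 mH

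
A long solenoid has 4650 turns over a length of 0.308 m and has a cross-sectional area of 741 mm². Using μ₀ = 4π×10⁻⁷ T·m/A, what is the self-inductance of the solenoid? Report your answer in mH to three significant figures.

L ≈ 65.4 mH

A = 741 mm² = 7.410×10^-4 m².
For a long solenoid, L = μ₀N²A/ℓ.
L = (4π×10⁻⁷)(4650)²(7.410×10^-4)/(0.308 m) = 6.537×10^-2 H.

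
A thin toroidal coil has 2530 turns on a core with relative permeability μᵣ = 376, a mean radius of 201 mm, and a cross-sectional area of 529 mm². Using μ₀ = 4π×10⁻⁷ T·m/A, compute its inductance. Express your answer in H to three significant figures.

L ≈ 1.27 H

For a thin toroid, L = μ₀μᵣN²A/(2πR).
L = (4π×10⁻⁷)(376)(2530)²(5.290×10^-4) / (2π×0.201 m) = 1.267 H.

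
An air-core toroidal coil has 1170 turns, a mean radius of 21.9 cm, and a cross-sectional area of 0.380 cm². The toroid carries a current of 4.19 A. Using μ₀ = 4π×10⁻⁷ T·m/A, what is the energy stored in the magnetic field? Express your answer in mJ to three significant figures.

L = μ₀N²A/(2πR) = (4π×10⁻⁷)(1170)²(3.800×10^-5)/(2π×0.219) = 4.751×10^-5 H.
U = ½LI² = ½(4.751×10^-5)(4.19)² = 4.170×10^-4 J.

U ≈ 0.417 mJ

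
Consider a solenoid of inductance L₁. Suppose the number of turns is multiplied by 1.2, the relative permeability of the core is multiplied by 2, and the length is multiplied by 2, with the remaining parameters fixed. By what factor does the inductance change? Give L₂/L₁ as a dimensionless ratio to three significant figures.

For a solenoid, L ∝ μᵣN²A/ℓ.
L₂/L₁ = (1.2)^2 × (2) × (2)^-1 = 1.44.

L₂/L₁ = 1.44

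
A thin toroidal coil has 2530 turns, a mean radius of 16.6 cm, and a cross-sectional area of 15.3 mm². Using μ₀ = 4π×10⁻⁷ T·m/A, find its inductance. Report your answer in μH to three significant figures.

For a thin toroid, L = μ₀N²A/(2πR).
L = (4π×10⁻⁷)(2530)²(1.530×10^-5) / (2π×0.166 m) = 1.180×10^-4 H.

L ≈ 118 μH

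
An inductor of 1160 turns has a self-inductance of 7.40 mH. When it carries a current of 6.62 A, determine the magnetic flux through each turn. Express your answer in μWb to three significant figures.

From L = NΦ_B/I, the flux per turn is Φ_B = LI/N.
Φ_B = (7.400×10^-3 H)(6.62 A)/1160 = 4.223×10^-5 Wb.

Φ_B ≈ 42.2 μWb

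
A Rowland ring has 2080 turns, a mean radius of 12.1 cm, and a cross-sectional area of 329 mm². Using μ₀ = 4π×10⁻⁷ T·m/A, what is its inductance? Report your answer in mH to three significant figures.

L ≈ 2.35 mH

For a thin toroid, L = μ₀N²A/(2πR).
L = (4π×10⁻⁷)(2080)²(3.290×10^-4) / (2π×0.121 m) = 2.353×10^-3 H.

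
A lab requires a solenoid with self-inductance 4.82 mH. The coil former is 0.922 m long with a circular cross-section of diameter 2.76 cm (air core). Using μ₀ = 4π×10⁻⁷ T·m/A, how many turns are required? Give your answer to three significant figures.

A = π(d/2)² = π(1.380×10^-2 m)² = 5.983×10^-4 m².
From L = μ₀N²A/ℓ, N = √(Lℓ / (μ₀A)).
N = √[(4.820×10^-3)(0.922) / ((4π×10⁻⁷)×5.983×10^-4)] = √(5.911×10^6) ≈ 2431.3.

N ≈ 2430 turns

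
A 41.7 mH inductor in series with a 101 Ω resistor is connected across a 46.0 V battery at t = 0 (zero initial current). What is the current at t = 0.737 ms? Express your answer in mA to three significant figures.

I ≈ 379 mA

τ = L/R = 4.170×10^-2/101 = 4.129×10^-4 s; final current I_∞ = ε/R = 46.0/101 = 0.4554 A.
I(t) = I_∞(1 − e^(−t/τ)) with t/τ = 1.785.
I = (0.4554)(1 − e^(−1.785)) = 0.379 A.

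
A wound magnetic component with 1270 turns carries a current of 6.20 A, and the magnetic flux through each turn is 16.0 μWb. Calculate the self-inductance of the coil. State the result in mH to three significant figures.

L ≈ 3.28 mH

Self-inductance is defined by L = NΦ_B/I (flux linkage over current).
L = (1270)(1.600×10^-5 Wb)/(6.20 A) = 3.277×10^-3 H.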